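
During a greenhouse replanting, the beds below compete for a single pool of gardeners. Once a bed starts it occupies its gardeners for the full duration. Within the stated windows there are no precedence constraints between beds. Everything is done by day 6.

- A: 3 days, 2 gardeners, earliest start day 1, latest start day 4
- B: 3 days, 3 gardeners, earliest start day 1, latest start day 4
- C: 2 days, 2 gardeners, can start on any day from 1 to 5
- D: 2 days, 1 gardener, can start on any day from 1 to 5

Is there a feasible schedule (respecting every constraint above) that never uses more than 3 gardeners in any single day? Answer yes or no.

no

Total gardener-days = 21; over 6 days the average is 21/6 > 3, so some day must exceed 3.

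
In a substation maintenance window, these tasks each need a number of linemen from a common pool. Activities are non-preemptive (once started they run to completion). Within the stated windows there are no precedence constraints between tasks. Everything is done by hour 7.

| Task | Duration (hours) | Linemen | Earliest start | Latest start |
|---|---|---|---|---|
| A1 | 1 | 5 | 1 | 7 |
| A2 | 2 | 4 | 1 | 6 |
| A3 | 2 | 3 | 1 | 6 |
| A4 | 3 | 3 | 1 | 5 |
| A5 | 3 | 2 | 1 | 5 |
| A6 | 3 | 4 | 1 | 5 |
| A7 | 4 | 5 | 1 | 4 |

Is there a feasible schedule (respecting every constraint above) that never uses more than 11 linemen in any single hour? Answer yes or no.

Schedule A1@1, A2@1, A3@2, A4@2, A5@3, A6@5, A7@4: h1:9  h2:10  h3:8  h4:10  h5:11  h6:9  h7:9 — peak 11 ≤ 11.

yes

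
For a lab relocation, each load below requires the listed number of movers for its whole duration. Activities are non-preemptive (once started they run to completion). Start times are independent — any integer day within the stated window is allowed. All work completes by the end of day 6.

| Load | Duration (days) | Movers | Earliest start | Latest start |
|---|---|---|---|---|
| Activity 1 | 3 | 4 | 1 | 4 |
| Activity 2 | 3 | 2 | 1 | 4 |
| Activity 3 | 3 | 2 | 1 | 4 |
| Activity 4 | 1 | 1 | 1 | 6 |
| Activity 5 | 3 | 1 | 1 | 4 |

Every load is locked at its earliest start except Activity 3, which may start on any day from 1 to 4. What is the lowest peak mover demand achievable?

8

Activity 3@1: d1:10  d2:9  d3:9  d4:0  d5:0  d6:0 → peak 10
Activity 3@2: d1:8  d2:9  d3:9  d4:2  d5:0  d6:0 → peak 9
Activity 3@3: d1:8  d2:7  d3:9  d4:2  d5:2  d6:0 → peak 9
Activity 3@4: d1:8  d2:7  d3:7  d4:2  d5:2  d6:2 → peak 8
Best is Activity 3@4, peak 8.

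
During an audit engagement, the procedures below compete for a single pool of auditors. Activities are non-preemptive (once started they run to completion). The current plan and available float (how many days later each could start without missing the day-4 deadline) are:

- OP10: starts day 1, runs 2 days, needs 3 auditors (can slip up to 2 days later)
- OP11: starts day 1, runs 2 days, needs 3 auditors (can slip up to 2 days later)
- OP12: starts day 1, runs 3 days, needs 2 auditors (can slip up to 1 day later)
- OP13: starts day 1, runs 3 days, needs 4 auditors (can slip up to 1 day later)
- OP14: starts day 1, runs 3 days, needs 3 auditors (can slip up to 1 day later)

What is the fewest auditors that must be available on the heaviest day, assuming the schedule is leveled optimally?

Early-start (OP10@1, OP11@1, OP12@1, OP13@1, OP14@1) gives peak 15: d1:15  d2:15  d3:9  d4:0.
Shift OP11→3.
Schedule OP10@1, OP11@3, OP12@1, OP13@1, OP14@1: d1:12  d2:12  d3:12  d4:3 — peak 12.

12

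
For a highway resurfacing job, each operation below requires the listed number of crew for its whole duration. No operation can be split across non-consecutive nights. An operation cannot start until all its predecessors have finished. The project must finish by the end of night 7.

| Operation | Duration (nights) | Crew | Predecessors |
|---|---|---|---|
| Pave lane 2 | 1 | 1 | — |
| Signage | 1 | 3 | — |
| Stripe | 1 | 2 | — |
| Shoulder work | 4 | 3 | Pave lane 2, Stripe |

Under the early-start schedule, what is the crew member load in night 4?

At early start, night 4 has: Shoulder work.
Demand: 3 = 3.

3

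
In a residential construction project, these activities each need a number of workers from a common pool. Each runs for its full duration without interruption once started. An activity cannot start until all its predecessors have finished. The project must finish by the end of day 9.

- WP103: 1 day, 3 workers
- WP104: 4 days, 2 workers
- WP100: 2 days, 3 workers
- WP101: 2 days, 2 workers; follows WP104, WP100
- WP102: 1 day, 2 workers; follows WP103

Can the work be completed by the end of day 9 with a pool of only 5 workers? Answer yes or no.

Schedule WP103@1, WP104@2, WP100@6, WP101@8, WP102@2: d1:3  d2:4  d3:2  d4:2  d5:2  d6:3  d7:3  d8:2  d9:2 — peak 4 ≤ 5.

yes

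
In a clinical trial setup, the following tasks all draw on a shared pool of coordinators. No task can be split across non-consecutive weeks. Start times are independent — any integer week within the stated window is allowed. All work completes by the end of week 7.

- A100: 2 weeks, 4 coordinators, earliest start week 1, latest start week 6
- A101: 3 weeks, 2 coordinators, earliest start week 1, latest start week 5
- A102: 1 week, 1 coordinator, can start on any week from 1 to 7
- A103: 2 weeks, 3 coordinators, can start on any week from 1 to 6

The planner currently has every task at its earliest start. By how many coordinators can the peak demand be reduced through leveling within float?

6

Early-start peak: w1:10  w2:9  w3:2  w4:0  w5:0  w6:0  w7:0 ⇒ 10.
Leveled (A100@1, A101@3, A102@3, A103@6): w1:4  w2:4  w3:3  w4:2  w5:2  w6:3  w7:3 ⇒ 4.
Reduction 10 − 4 = 6.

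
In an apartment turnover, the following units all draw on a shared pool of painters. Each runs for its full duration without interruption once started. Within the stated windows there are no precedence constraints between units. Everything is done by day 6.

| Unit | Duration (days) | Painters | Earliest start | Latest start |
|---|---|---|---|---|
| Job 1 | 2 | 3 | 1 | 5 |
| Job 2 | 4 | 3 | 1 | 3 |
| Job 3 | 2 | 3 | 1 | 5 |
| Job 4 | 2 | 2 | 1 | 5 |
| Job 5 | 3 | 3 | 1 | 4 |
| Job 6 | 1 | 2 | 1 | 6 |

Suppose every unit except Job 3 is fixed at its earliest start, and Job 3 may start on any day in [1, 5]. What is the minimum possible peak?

13

Job 3@1: d1:16  d2:14  d3:6  d4:3  d5:0  d6:0 → peak 16
Job 3@2: d1:13  d2:14  d3:9  d4:3  d5:0  d6:0 → peak 14
Job 3@3: d1:13  d2:11  d3:9  d4:6  d5:0  d6:0 → peak 13
Job 3@4: d1:13  d2:11  d3:6  d4:6  d5:3  d6:0 → peak 13
Job 3@5: d1:13  d2:11  d3:6  d4:3  d5:3  d6:3 → peak 13
Best is Job 3@3, peak 13.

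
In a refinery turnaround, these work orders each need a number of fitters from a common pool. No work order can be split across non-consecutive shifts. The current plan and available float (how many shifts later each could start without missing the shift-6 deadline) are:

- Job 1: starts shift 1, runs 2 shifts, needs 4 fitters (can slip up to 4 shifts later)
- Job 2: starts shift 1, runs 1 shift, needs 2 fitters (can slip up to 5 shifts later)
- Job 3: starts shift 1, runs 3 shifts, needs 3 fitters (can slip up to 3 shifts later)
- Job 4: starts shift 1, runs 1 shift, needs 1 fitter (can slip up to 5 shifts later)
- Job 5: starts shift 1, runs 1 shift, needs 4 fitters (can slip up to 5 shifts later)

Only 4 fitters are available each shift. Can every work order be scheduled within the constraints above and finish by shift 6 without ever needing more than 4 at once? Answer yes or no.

The minimum achievable peak is 5; 4 < 5, so no feasible schedule stays within the cap.

no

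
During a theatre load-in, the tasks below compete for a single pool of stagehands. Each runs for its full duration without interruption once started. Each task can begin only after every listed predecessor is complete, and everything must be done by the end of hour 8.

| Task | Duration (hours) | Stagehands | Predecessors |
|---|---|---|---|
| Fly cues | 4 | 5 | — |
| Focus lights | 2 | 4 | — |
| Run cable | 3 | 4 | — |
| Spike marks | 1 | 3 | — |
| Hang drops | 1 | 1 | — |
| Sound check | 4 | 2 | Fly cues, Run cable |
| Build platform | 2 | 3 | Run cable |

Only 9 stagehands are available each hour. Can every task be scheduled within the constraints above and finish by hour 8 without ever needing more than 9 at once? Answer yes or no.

Schedule Fly cues@1, Focus lights@4, Run cable@1, Spike marks@5, Hang drops@6, Sound check@5, Build platform@6: h1:9  h2:9  h3:9  h4:9  h5:9  h6:6  h7:5  h8:2 — peak 9 ≤ 9.

yes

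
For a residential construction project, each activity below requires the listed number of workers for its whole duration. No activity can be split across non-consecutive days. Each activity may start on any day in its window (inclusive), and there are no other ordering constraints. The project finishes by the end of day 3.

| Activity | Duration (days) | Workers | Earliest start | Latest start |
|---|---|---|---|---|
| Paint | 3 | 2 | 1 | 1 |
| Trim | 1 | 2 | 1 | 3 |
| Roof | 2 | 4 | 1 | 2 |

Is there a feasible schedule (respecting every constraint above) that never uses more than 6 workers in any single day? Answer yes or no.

yes

Schedule Paint@1, Trim@1, Roof@2: d1:4  d2:6  d3:6 — peak 6 ≤ 6.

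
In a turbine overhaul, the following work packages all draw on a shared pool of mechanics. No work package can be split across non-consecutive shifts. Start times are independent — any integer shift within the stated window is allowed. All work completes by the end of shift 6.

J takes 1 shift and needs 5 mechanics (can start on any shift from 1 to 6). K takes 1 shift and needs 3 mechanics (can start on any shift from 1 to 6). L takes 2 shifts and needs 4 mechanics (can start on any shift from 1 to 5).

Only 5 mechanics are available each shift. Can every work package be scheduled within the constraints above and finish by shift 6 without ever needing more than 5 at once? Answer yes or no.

Schedule J@1, K@2, L@3: s1:5  s2:3  s3:4  s4:4  s5:0  s6:0 — peak 5 ≤ 5.

yes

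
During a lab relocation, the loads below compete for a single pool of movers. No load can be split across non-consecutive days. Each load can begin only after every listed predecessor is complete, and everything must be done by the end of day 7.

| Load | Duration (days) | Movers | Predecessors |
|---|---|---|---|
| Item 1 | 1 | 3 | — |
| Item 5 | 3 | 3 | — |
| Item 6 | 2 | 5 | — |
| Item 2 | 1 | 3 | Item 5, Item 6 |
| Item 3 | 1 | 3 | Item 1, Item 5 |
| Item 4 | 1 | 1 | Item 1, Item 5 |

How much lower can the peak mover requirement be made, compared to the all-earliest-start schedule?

Early-start peak: d1:11  d2:8  d3:3  d4:7  d5:0  d6:0  d7:0 ⇒ 11.
Leveled (Item 1@1, Item 5@1, Item 6@4, Item 2@6, Item 3@6, Item 4@4): d1:6  d2:3  d3:3  d4:6  d5:5  d6:6  d7:0 ⇒ 6.
Reduction 11 − 6 = 5.

5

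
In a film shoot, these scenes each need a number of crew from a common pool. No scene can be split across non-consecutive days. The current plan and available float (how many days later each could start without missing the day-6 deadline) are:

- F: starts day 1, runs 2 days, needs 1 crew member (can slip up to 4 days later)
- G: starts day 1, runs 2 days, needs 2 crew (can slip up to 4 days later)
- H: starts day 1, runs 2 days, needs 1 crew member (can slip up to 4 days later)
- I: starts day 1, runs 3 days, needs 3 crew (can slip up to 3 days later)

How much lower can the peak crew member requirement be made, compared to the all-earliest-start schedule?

3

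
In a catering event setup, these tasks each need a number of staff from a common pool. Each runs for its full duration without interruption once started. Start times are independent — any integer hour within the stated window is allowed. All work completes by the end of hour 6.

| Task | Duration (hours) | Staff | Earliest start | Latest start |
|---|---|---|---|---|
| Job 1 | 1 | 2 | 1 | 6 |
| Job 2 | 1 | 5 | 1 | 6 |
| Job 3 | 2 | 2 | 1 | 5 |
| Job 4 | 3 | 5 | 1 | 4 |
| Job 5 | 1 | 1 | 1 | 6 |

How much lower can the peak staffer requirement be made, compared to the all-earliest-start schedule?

10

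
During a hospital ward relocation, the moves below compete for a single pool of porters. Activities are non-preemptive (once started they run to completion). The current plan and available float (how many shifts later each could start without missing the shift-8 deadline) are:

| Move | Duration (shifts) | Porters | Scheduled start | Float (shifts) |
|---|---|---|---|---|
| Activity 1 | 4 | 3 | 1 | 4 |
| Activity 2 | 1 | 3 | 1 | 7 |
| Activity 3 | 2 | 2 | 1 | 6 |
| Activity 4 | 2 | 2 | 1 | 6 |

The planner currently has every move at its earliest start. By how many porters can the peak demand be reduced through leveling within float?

6

Early-start peak: s1:10  s2:7  s3:3  s4:3  s5:0  s6:0  s7:0  s8:0 ⇒ 10.
Leveled (Activity 1@1, Activity 2@5, Activity 3@6, Activity 4@6): s1:3  s2:3  s3:3  s4:3  s5:3  s6:4  s7:4  s8:0 ⇒ 4.
Reduction 10 − 4 = 6.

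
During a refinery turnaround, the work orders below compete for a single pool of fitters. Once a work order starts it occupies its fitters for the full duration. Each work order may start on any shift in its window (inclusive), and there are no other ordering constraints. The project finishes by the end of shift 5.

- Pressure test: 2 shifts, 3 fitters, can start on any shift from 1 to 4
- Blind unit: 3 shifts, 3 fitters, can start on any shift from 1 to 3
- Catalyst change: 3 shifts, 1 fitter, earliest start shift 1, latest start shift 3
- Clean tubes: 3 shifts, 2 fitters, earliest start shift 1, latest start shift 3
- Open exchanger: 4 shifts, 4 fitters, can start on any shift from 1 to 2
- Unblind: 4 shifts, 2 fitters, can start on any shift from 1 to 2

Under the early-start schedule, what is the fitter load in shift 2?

15

At early start, shift 2 has: Pressure test, Blind unit, Catalyst change, Clean tubes, Open exchanger, Unblind.
Demand: 3 + 3 + 1 + 2 + 4 + 2 = 15.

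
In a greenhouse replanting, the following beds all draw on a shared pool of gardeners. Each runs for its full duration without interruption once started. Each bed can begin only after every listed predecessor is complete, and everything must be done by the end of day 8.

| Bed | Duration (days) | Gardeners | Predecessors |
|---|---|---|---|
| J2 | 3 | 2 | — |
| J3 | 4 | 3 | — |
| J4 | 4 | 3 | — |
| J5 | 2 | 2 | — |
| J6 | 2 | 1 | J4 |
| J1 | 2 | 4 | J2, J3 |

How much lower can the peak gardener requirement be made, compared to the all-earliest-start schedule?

2

Early-start peak: d1:10  d2:10  d3:8  d4:6  d5:5  d6:5  d7:0  d8:0 ⇒ 10.
Leveled (J2@1, J3@1, J4@1, J5@4, J6@5, J1@5): d1:8  d2:8  d3:8  d4:8  d5:7  d6:5  d7:0  d8:0 ⇒ 8.
Reduction 10 − 8 = 2.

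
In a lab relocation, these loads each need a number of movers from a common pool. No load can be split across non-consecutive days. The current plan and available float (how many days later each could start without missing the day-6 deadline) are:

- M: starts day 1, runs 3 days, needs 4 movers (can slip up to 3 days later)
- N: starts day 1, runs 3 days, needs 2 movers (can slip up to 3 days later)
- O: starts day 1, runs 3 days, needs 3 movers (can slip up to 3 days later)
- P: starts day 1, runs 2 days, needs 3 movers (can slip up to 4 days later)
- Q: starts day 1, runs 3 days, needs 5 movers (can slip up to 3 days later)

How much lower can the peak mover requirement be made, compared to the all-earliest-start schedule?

8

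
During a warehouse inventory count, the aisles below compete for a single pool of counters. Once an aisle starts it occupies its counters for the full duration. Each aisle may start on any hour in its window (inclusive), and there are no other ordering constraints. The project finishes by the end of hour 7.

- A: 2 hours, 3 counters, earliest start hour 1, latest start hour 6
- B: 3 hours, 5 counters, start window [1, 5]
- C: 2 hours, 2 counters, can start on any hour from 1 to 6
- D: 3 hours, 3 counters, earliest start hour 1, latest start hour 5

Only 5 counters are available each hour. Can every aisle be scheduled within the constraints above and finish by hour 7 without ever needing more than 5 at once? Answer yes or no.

no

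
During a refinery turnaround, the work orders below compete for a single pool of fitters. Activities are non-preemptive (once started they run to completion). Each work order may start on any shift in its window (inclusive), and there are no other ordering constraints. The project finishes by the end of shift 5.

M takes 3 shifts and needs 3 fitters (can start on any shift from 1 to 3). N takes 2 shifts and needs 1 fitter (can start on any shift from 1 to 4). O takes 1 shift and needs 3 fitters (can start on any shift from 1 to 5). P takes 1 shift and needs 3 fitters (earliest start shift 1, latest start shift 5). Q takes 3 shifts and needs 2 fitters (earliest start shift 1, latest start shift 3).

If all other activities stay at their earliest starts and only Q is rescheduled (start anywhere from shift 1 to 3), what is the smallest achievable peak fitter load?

10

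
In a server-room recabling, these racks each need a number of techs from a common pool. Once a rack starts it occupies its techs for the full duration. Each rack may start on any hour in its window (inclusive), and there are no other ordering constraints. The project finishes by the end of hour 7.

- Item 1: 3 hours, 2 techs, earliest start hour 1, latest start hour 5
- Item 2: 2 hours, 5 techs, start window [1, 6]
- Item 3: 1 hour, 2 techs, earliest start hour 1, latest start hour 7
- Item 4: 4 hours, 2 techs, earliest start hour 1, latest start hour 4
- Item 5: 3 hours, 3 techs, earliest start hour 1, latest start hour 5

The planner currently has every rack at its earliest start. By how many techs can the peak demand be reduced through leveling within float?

7

Early-start peak: h1:14  h2:12  h3:7  h4:2  h5:0  h6:0  h7:0 ⇒ 14.
Leveled (Item 1@1, Item 2@1, Item 3@3, Item 4@3, Item 5@4): h1:7  h2:7  h3:6  h4:5  h5:5  h6:5  h7:0 ⇒ 7.
Reduction 14 − 7 = 7.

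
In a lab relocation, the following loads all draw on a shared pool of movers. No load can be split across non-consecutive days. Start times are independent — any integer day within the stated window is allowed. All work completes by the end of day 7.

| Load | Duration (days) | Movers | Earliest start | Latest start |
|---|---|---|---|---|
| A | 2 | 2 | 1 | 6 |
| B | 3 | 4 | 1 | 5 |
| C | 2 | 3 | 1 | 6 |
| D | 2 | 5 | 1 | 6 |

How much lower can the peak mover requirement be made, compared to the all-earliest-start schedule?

Early-start peak: d1:14  d2:14  d3:4  d4:0  d5:0  d6:0  d7:0 ⇒ 14.
Leveled (A@1, B@3, C@1, D@6): d1:5  d2:5  d3:4  d4:4  d5:4  d6:5  d7:5 ⇒ 5.
Reduction 14 − 5 = 9.

9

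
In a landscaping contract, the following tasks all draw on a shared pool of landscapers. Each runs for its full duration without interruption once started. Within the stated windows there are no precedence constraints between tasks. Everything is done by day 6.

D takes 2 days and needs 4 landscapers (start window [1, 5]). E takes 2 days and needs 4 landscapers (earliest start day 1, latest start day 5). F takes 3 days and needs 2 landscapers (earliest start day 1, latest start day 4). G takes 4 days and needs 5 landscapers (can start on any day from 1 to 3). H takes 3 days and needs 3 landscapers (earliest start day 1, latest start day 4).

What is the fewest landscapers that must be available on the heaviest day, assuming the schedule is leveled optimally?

10

Early-start (D@1, E@1, F@1, G@1, H@1) gives peak 18: d1:18  d2:18  d3:10  d4:5  d5:0  d6:0.
Shift G→3, H→3.
Schedule D@1, E@1, F@1, G@3, H@3: d1:10  d2:10  d3:10  d4:8  d5:8  d6:5 — peak 10.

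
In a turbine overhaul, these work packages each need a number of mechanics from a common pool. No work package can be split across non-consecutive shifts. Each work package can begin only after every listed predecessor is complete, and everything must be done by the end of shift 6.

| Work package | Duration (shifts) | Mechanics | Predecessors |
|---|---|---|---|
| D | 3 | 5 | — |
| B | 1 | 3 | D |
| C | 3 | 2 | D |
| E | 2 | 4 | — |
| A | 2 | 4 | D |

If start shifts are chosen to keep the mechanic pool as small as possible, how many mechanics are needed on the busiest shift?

Schedule D@1, B@4, C@4, E@1, A@4: s1:9  s2:9  s3:5  s4:9  s5:6  s6:2 — peak 9.

9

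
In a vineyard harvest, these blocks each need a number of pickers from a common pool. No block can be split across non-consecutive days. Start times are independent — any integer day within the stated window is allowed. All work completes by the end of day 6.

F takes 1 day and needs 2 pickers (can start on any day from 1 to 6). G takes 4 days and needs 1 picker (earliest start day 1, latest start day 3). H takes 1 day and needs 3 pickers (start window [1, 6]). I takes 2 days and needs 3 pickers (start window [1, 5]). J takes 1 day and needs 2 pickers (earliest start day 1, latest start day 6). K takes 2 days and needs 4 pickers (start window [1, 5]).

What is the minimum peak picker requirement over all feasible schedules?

5

Early-start (F@1, G@1, H@1, I@1, J@1, K@1) gives peak 15: d1:15  d2:8  d3:1  d4:1  d5:0  d6:0.
Shift H→2, I→3, K→5.
Schedule F@1, G@1, H@2, I@3, J@1, K@5: d1:5  d2:4  d3:4  d4:4  d5:4  d6:4 — peak 5.
Total picker-days = 25 over 6 days ⇒ peak ≥ ⌈25/6⌉ = 5, so 5 is optimal.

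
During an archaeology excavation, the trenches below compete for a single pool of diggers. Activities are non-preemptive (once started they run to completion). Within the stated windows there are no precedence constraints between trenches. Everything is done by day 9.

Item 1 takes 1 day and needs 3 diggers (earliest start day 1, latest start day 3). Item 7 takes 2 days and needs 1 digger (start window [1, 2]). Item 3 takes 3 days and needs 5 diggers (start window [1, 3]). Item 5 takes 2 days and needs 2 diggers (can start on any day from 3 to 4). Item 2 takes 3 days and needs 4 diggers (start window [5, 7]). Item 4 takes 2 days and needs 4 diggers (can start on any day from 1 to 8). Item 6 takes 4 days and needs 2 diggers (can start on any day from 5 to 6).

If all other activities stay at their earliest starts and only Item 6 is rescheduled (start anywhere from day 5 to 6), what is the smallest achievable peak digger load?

Item 6@5: d1:13  d2:10  d3:7  d4:2  d5:6  d6:6  d7:6  d8:2  d9:0 → peak 13
Item 6@6: d1:13  d2:10  d3:7  d4:2  d5:4  d6:6  d7:6  d8:2  d9:2 → peak 13
Best is Item 6@5, peak 13.

13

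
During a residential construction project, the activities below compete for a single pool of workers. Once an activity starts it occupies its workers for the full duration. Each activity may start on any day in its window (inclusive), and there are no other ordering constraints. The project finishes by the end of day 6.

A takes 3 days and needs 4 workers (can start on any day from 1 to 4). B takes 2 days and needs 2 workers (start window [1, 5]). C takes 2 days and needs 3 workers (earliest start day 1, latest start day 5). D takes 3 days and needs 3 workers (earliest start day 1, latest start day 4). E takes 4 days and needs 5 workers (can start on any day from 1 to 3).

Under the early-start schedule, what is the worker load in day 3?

At early start, day 3 has: A, D, E.
Demand: 4 + 3 + 5 = 12.

12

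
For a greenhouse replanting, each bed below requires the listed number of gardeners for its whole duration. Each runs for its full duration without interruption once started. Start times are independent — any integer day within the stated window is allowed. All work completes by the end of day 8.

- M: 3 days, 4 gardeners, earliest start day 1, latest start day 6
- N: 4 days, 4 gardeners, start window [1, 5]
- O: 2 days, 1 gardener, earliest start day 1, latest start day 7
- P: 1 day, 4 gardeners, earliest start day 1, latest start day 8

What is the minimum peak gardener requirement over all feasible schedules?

5

Early-start (M@1, N@1, O@1, P@1) gives peak 13: d1:13  d2:9  d3:8  d4:4  d5:0  d6:0  d7:0  d8:0.
Shift N→4, P→8.
Schedule M@1, N@4, O@1, P@8: d1:5  d2:5  d3:4  d4:4  d5:4  d6:4  d7:4  d8:4 — peak 5.
Total gardener-days = 34 over 8 days ⇒ peak ≥ ⌈34/8⌉ = 5, so 5 is optimal.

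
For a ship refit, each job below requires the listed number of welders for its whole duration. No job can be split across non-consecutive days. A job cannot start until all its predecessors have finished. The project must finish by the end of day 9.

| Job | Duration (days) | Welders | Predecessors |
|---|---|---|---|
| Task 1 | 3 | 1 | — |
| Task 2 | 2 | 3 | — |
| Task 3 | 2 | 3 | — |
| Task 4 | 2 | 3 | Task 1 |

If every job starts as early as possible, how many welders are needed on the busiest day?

7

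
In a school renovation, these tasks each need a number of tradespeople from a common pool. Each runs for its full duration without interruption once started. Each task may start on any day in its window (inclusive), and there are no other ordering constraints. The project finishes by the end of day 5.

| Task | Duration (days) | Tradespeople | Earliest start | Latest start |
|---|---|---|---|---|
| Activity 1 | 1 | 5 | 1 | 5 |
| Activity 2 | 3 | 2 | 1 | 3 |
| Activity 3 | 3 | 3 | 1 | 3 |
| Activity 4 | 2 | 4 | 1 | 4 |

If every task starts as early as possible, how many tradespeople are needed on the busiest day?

Early-start schedule: Activity 1@1, Activity 2@1, Activity 3@1, Activity 4@1.
Load per day: day 1: 14, day 2: 9, day 3: 5, day 4: 0, day 5: 0.
Peak is 14.

14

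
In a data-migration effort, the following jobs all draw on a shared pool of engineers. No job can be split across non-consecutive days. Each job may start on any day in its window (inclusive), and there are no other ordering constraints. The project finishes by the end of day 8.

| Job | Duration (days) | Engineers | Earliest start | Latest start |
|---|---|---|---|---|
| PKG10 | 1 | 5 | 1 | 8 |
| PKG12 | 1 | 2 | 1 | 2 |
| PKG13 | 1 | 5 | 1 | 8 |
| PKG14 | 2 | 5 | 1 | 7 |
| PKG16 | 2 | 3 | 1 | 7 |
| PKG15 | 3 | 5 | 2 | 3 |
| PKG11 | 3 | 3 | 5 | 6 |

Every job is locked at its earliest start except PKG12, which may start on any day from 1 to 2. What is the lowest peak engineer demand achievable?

18

PKG12@1: d1:20  d2:13  d3:5  d4:5  d5:3  d6:3  d7:3  d8:0 → peak 20
PKG12@2: d1:18  d2:15  d3:5  d4:5  d5:3  d6:3  d7:3  d8:0 → peak 18
Best is PKG12@2, peak 18.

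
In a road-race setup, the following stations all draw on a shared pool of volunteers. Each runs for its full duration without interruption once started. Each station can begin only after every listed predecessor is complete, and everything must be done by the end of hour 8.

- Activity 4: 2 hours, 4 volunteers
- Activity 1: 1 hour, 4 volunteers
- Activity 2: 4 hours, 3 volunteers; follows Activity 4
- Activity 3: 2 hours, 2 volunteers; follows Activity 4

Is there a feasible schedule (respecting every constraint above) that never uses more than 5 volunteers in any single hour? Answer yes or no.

yes

Schedule Activity 4@1, Activity 1@3, Activity 2@4, Activity 3@4: h1:4  h2:4  h3:4  h4:5  h5:5  h6:3  h7:3  h8:0 — peak 5 ≤ 5.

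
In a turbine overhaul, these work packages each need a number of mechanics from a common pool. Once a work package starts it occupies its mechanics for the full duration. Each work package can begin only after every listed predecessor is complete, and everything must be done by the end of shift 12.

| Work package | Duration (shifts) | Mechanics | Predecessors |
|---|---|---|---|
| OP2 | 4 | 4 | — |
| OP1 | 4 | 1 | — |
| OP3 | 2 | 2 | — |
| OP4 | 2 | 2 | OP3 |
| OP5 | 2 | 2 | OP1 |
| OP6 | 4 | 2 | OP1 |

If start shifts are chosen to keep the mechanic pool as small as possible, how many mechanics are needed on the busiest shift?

4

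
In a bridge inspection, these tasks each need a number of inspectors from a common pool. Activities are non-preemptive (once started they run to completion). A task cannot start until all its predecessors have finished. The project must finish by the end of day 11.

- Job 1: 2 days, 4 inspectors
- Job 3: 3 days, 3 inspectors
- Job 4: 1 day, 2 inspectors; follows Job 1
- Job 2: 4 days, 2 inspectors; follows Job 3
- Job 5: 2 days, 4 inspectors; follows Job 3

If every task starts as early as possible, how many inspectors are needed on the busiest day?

Early-start schedule: Job 1@1, Job 3@1, Job 4@3, Job 2@4, Job 5@4.
Load per day: day 1: 7, day 2: 7, day 3: 5, day 4: 6, day 5: 6, day 6: 2, day 7: 2, day 8: 0, day 9: 0, day 10: 0, day 11: 0.
Peak is 7.

7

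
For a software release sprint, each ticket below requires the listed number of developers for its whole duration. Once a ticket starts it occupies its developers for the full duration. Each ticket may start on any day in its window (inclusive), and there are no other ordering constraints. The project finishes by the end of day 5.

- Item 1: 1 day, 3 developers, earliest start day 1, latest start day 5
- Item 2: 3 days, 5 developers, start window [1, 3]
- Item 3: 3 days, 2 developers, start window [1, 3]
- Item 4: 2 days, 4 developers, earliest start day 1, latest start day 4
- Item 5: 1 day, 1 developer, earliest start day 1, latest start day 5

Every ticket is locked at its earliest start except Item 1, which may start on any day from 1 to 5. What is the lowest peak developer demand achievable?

12

Item 1@1: d1:15  d2:11  d3:7  d4:0  d5:0 → peak 15
Item 1@2: d1:12  d2:14  d3:7  d4:0  d5:0 → peak 14
Item 1@3: d1:12  d2:11  d3:10  d4:0  d5:0 → peak 12
Item 1@4: d1:12  d2:11  d3:7  d4:3  d5:0 → peak 12
Item 1@5: d1:12  d2:11  d3:7  d4:0  d5:3 → peak 12
Best is Item 1@3, peak 12.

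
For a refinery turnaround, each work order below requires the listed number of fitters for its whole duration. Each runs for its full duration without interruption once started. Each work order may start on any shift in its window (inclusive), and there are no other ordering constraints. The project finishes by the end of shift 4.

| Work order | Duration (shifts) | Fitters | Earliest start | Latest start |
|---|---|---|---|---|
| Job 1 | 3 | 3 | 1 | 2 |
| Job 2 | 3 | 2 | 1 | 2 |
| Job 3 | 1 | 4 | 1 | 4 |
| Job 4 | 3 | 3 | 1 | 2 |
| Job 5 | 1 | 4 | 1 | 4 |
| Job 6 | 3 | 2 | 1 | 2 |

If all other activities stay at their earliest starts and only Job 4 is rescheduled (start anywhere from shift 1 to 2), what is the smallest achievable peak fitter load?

Job 4@1: s1:18  s2:10  s3:10  s4:0 → peak 18
Job 4@2: s1:15  s2:10  s3:10  s4:3 → peak 15
Best is Job 4@2, peak 15.

15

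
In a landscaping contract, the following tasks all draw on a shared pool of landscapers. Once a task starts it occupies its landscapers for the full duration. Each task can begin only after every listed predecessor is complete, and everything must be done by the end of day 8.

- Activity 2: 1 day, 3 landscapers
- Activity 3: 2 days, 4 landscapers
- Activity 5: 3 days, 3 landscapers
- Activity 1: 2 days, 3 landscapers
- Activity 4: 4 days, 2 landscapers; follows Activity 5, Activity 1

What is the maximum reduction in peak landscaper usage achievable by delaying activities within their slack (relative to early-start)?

Early-start peak: d1:13  d2:10  d3:3  d4:2  d5:2  d6:2  d7:2  d8:0 ⇒ 13.
Leveled (Activity 2@1, Activity 3@4, Activity 5@1, Activity 1@2, Activity 4@4): d1:6  d2:6  d3:6  d4:6  d5:6  d6:2  d7:2  d8:0 ⇒ 6.
Reduction 13 − 6 = 7.

7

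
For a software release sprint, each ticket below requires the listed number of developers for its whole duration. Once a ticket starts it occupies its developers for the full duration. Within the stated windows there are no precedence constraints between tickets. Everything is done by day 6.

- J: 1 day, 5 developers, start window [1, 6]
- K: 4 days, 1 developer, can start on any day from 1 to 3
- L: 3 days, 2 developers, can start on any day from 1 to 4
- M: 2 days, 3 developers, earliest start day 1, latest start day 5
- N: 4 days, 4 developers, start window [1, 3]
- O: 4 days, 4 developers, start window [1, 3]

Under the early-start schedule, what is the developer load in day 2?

At early start, day 2 has: K, L, M, N, O.
Demand: 1 + 2 + 3 + 4 + 4 = 14.

14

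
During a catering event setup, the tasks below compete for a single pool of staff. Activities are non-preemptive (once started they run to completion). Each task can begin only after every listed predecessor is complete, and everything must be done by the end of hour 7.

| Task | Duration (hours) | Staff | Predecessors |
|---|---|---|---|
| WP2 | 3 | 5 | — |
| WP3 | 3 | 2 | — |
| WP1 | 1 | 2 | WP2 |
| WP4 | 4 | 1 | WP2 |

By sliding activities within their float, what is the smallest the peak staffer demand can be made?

Early-start (WP2@1, WP3@1, WP1@4, WP4@4) gives peak 7: h1:7  h2:7  h3:7  h4:3  h5:1  h6:1  h7:1.
Shift WP3→4.
Schedule WP2@1, WP3@4, WP1@4, WP4@4: h1:5  h2:5  h3:5  h4:5  h5:3  h6:3  h7:1 — peak 5.
No arrangement of the 20 feasible schedules does better.

5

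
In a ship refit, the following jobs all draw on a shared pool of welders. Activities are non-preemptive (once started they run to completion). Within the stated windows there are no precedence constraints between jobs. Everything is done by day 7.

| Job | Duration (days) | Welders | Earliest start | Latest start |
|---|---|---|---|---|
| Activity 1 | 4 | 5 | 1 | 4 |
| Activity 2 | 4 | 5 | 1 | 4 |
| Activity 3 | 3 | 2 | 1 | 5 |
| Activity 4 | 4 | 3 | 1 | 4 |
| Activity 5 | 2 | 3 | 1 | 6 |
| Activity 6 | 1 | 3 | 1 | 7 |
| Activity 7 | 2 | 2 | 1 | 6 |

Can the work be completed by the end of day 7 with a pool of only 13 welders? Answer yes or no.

yes

Schedule Activity 1@1, Activity 2@1, Activity 3@1, Activity 4@4, Activity 5@5, Activity 6@5, Activity 7@5: d1:12  d2:12  d3:12  d4:13  d5:11  d6:8  d7:3 — peak 13 ≤ 13.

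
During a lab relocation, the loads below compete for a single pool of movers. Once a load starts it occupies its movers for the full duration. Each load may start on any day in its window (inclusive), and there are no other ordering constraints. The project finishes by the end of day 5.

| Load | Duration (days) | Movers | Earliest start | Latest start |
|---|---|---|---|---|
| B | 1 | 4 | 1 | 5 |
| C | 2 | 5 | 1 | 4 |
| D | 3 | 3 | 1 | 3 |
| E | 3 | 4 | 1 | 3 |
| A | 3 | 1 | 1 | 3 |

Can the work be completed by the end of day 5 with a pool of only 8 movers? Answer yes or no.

no

The minimum achievable peak is 9; 8 < 9, so no feasible schedule stays within the cap.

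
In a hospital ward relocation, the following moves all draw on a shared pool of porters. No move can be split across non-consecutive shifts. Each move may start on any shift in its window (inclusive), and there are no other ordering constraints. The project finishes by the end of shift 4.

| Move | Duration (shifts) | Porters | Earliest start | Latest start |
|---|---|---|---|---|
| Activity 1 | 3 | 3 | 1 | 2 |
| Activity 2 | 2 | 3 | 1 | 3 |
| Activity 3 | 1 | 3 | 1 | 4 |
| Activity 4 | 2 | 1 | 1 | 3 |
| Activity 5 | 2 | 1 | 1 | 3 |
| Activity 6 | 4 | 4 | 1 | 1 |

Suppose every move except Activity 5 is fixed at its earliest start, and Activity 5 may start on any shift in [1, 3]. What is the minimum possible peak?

14

Activity 5@1: s1:15  s2:12  s3:7  s4:4 → peak 15
Activity 5@2: s1:14  s2:12  s3:8  s4:4 → peak 14
Activity 5@3: s1:14  s2:11  s3:8  s4:5 → peak 14
Best is Activity 5@2, peak 14.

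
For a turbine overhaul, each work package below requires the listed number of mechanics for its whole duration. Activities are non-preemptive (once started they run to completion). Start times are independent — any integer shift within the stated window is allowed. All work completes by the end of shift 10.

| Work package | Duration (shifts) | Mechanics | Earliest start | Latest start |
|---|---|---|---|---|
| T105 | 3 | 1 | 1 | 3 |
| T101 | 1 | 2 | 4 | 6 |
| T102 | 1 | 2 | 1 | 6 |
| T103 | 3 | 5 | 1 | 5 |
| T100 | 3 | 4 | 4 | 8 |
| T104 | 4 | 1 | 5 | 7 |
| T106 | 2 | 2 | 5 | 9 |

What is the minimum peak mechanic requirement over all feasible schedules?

6

Early-start (T105@1, T101@4, T102@1, T103@1, T100@4, T104@5, T106@5) gives peak 8: s1:8  s2:6  s3:6  s4:6  s5:7  s6:7  s7:1  s8:1  s9:0  s10:0.
Shift T103→5, T100→8, T106→9.
Schedule T105@1, T101@4, T102@1, T103@5, T100@8, T104@5, T106@9: s1:3  s2:1  s3:1  s4:2  s5:6  s6:6  s7:6  s8:5  s9:6  s10:6 — peak 6.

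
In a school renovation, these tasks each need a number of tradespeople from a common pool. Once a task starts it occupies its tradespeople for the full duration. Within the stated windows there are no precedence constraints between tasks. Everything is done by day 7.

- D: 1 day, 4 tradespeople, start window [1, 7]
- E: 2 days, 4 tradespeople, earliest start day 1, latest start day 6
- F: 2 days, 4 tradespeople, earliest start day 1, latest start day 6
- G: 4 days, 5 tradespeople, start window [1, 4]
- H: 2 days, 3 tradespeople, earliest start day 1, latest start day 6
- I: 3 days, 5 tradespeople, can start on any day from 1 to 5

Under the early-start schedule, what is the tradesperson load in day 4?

At early start, day 4 has: G.
Demand: 5 = 5.

5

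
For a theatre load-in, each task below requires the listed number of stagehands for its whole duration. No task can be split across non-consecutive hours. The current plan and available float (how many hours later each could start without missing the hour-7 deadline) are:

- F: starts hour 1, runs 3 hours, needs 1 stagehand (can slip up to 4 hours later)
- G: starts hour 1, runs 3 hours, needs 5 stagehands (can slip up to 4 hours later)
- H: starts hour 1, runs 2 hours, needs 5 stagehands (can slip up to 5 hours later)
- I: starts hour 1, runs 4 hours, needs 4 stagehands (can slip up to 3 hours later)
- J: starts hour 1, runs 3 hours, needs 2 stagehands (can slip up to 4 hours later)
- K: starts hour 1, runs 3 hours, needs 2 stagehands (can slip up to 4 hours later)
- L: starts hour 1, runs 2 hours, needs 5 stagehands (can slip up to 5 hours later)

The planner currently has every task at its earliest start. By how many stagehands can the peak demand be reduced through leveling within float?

14

Early-start peak: h1:24  h2:24  h3:14  h4:4  h5:0  h6:0  h7:0 ⇒ 24.
Leveled (F@1, G@1, H@4, I@1, J@5, K@5, L@6): h1:10  h2:10  h3:10  h4:9  h5:9  h6:9  h7:9 ⇒ 10.
Reduction 24 − 10 = 14.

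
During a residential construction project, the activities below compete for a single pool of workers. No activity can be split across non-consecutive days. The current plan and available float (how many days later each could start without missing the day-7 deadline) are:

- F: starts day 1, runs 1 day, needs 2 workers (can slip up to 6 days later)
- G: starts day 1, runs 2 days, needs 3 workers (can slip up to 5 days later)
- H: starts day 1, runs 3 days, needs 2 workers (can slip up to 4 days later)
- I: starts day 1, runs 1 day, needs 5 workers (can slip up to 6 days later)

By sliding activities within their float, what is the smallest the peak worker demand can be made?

5

Early-start (F@1, G@1, H@1, I@1) gives peak 12: d1:12  d2:5  d3:2  d4:0  d5:0  d6:0  d7:0.
Shift H→2, I→5.
Schedule F@1, G@1, H@2, I@5: d1:5  d2:5  d3:2  d4:2  d5:5  d6:0  d7:0 — peak 5.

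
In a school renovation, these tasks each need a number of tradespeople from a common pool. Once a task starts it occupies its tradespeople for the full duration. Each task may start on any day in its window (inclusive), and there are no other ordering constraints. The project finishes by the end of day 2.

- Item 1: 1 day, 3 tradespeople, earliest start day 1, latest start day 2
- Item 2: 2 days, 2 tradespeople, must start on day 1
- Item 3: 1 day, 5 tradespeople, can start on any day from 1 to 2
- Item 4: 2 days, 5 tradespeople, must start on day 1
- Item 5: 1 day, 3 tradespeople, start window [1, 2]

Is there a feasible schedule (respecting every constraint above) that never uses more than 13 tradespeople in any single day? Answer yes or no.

yes

Schedule Item 1@1, Item 2@1, Item 3@2, Item 4@1, Item 5@1: d1:13  d2:12 — peak 13 ≤ 13.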